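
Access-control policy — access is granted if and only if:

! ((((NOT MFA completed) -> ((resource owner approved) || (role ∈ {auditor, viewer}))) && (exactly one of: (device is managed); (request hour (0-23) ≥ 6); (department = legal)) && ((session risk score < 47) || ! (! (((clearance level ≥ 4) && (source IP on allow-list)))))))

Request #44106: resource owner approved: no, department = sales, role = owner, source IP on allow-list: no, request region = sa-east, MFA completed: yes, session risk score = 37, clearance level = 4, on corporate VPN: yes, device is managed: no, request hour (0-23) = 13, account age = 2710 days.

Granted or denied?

Atomic conditions:
  NOT MFA completed: yes → false
  resource owner approved: no → false
  role ∈ {auditor, viewer}: owner is not in the set → false
  device is managed: no → false
  request hour (0-23) ≥ 6: 13 ≥ 6 is true
  department = legal: sales == legal is false
  session risk score < 47: 37 < 47 is true
  clearance level ≥ 4: 4 ≥ 4 is true
  source IP on allow-list: no → false
Combine:
[1.1.2] false OR false = false
[1.1] false → false (antecedent false ⇒ implication holds) = true
[1.2] exactly-one(false, true, false) = true
[1.3.2.1.1] true AND false = false
[1.3.2.1] NOT false = true
[1.3.2] NOT true = false
[1.3] true OR false = true
[1] true AND true AND true = true
[root] NOT true = false
Overall: false → denied

Denied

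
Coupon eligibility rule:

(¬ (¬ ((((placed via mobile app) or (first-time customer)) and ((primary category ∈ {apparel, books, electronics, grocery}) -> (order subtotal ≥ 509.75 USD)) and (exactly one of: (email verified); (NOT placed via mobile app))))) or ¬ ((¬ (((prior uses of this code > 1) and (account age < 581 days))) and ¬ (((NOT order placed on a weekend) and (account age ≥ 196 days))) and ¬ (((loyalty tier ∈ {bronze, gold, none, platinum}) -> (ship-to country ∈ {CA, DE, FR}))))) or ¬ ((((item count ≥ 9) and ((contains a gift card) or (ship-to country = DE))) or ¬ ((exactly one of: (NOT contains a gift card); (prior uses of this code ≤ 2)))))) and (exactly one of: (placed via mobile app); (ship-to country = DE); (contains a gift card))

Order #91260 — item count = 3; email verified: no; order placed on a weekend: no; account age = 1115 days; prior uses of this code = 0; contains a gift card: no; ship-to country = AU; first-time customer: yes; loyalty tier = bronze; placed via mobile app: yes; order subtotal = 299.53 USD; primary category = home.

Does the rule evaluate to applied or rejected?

Applied

Atomic conditions:
  placed via mobile app: yes → true
  first-time customer: yes → true
  primary category ∈ {apparel, books, electronics, grocery}: home is not in the set → false
  order subtotal ≥ 509.75 USD: 299.53 ≥ 509.75 is false
  email verified: no → false
  NOT placed via mobile app: yes → false
  prior uses of this code > 1: 0 > 1 is false
  account age < 581 days: 1115 < 581 is false
  NOT order placed on a weekend: no → true
  account age ≥ 196 days: 1115 ≥ 196 is true
  loyalty tier ∈ {bronze, gold, none, platinum}: bronze is in the set → true
  ship-to country ∈ {CA, DE, FR}: AU is not in the set → false
  item count ≥ 9: 3 ≥ 9 is false
  contains a gift card: no → false
  ship-to country = DE: AU == DE is false
  NOT contains a gift card: no → true
  prior uses of this code ≤ 2: 0 ≤ 2 is true
Combine:
[1.1.1.1.1] true OR true = true
[1.1.1.1.2] false → false (antecedent false ⇒ implication holds) = true
[1.1.1.1.3] exactly-one(false, false) = false
[1.1.1.1] true AND true AND false = false
[1.1.1] NOT false = true
[1.1] NOT true = false
[1.2.1.1.1] false AND false = false
[1.2.1.1] NOT false = true
[1.2.1.2.1] true AND true = true
[1.2.1.2] NOT true = false
[1.2.1.3.1] true → false = false
[1.2.1.3] NOT false = true
[1.2.1] true AND false AND true = false
[1.2] NOT false = true
[1.3.1.1.2] false OR false = false
[1.3.1.1] false AND false = false
[1.3.1.2.1] exactly-one(true, true) = false
[1.3.1.2] NOT false = true
[1.3.1] false OR true = true
[1.3] NOT true = false
[1] false OR true OR false = true
[2] exactly-one(true, false, false) = true
[root] true AND true = true
Overall: true → applied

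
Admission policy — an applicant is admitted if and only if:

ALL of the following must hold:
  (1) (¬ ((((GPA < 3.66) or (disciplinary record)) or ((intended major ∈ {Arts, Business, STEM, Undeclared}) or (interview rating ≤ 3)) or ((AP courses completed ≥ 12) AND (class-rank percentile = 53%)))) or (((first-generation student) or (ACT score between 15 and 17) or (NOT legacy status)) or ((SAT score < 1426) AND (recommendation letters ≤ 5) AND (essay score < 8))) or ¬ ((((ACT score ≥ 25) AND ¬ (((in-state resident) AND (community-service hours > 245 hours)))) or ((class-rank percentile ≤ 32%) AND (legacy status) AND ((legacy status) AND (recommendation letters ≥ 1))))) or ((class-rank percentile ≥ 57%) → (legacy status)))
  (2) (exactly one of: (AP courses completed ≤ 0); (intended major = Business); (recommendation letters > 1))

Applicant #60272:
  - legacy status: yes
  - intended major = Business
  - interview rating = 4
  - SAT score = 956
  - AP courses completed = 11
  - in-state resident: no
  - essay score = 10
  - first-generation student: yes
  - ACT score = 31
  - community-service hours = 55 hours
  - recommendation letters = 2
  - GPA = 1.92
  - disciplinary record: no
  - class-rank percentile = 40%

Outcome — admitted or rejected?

Rejected

Atomic conditions:
  GPA < 3.66: 1.92 < 3.66 is true
  disciplinary record: no → false
  intended major ∈ {Arts, Business, STEM, Undeclared}: Business is in the set → true
  interview rating ≤ 3: 4 ≤ 3 is false
  AP courses completed ≥ 12: 11 ≥ 12 is false
  class-rank percentile = 53%: 40 == 53 is false
  first-generation student: yes → true
  ACT score between 15 and 17: 31 in [15, 17] is false
  NOT legacy status: yes → false
  SAT score < 1426: 956 < 1426 is true
  recommendation letters ≤ 5: 2 ≤ 5 is true
  essay score < 8: 10 < 8 is false
  ACT score ≥ 25: 31 ≥ 25 is true
  in-state resident: no → false
  community-service hours > 245 hours: 55 > 245 is false
  class-rank percentile ≤ 32%: 40 ≤ 32 is false
  legacy status: yes → true
  recommendation letters ≥ 1: 2 ≥ 1 is true
  class-rank percentile ≥ 57%: 40 ≥ 57 is false
  AP courses completed ≤ 0: 11 ≤ 0 is false
  intended major = Business: Business == Business is true
  recommendation letters > 1: 2 > 1 is true
Combine:
[1.1.1.1] true OR false = true
[1.1.1.2] true OR false = true
[1.1.1.3] false AND false = false
[1.1.1] true OR true OR false = true
[1.1] NOT true = false
[1.2.1] true OR false OR false = true
[1.2.2] true AND true AND false = false
[1.2] true OR false = true
[1.3.1.1.2.1] false AND false = false
[1.3.1.1.2] NOT false = true
[1.3.1.1] true AND true = true
[1.3.1.2.3] true AND true = true
[1.3.1.2] false AND true AND true = false
[1.3.1] true OR false = true
[1.3] NOT true = false
[1.4] false → true (antecedent false ⇒ implication holds) = true
[1] false OR true OR false OR true = true
[2] exactly-one(false, true, true) = false
[root] true AND false = false
Overall: false → rejected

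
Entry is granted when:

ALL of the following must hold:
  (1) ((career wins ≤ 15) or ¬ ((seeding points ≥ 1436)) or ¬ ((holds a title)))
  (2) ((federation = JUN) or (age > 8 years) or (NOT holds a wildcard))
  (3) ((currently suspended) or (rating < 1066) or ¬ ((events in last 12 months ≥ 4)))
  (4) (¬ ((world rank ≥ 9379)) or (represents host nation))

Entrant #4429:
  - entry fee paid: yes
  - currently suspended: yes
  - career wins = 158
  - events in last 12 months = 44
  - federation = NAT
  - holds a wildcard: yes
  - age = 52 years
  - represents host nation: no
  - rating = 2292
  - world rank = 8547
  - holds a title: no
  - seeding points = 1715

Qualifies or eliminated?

Atomic conditions:
  career wins ≤ 15: 158 ≤ 15 is false
  seeding points ≥ 1436: 1715 ≥ 1436 is true
  holds a title: no → false
  federation = JUN: NAT == JUN is false
  age > 8 years: 52 > 8 is true
  NOT holds a wildcard: yes → false
  currently suspended: yes → true
  rating < 1066: 2292 < 1066 is false
  events in last 12 months ≥ 4: 44 ≥ 4 is true
  world rank ≥ 9379: 8547 ≥ 9379 is false
  represents host nation: no → false
Combine:
[1.2] NOT true = false
[1.3] NOT false = true
[1] false OR false OR true = true
[2] false OR true OR false = true
[3.3] NOT true = false
[3] true OR false OR false = true
[4.1] NOT false = true
[4] true OR false = true
[root] true AND true AND true AND true = true
Overall: true → qualifies

Qualifies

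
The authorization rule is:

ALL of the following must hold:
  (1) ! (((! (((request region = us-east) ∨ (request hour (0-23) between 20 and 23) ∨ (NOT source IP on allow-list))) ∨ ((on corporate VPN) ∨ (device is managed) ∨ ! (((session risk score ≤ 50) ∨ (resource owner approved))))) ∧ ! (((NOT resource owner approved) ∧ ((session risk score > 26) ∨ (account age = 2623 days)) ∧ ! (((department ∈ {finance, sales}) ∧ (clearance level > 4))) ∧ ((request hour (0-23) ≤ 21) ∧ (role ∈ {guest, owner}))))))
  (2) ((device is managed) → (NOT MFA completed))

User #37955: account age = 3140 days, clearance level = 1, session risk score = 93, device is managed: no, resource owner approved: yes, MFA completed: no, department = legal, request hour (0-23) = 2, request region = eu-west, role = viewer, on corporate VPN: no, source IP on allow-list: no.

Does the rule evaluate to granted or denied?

Atomic conditions:
  request region = us-east: eu-west == us-east is false
  request hour (0-23) between 20 and 23: 2 in [20, 23] is false
  NOT source IP on allow-list: no → true
  on corporate VPN: no → false
  device is managed: no → false
  session risk score ≤ 50: 93 ≤ 50 is false
  resource owner approved: yes → true
  NOT resource owner approved: yes → false
  session risk score > 26: 93 > 26 is true
  account age = 2623 days: 3140 == 2623 is false
  department ∈ {finance, sales}: legal is not in the set → false
  clearance level > 4: 1 > 4 is false
  request hour (0-23) ≤ 21: 2 ≤ 21 is true
  role ∈ {guest, owner}: viewer is not in the set → false
  NOT MFA completed: no → true
Combine:
[1.1.1.1.1] false OR false OR true = true
[1.1.1.1] NOT true = false
[1.1.1.2.3.1] false OR true = true
[1.1.1.2.3] NOT true = false
[1.1.1.2] false OR false OR false = false
[1.1.1] false OR false = false
[1.1.2.1.2] true OR false = true
[1.1.2.1.3.1] false AND false = false
[1.1.2.1.3] NOT false = true
[1.1.2.1.4] true AND false = false
[1.1.2.1] false AND true AND true AND false = false
[1.1.2] NOT false = true
[1.1] false AND true = false
[1] NOT false = true
[2] false → true (antecedent false ⇒ implication holds) = true
[root] true AND true = true
Overall: true → granted

Granted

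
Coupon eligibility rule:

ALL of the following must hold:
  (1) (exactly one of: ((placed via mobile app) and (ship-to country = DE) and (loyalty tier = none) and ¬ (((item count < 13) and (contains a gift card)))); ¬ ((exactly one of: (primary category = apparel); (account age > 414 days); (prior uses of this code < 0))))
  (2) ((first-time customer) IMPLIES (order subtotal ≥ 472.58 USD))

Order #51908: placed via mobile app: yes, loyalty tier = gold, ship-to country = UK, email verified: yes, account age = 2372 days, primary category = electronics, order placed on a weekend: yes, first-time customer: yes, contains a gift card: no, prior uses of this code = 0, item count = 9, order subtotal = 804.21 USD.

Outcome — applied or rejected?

Rejected

Atomic conditions:
  placed via mobile app: yes → true
  ship-to country = DE: UK == DE is false
  loyalty tier = none: gold == none is false
  item count < 13: 9 < 13 is true
  contains a gift card: no → false
  primary category = apparel: electronics == apparel is false
  account age > 414 days: 2372 > 414 is true
  prior uses of this code < 0: 0 < 0 is false
  first-time customer: yes → true
  order subtotal ≥ 472.58 USD: 804.21 ≥ 472.58 is true
Combine:
[1.1.4.1] true AND false = false
[1.1.4] NOT false = true
[1.1] true AND false AND false AND true = false
[1.2.1] exactly-one(false, true, false) = true
[1.2] NOT true = false
[1] exactly-one(false, false) = false
[2] true → true = true
[root] false AND true = false
Overall: false → rejected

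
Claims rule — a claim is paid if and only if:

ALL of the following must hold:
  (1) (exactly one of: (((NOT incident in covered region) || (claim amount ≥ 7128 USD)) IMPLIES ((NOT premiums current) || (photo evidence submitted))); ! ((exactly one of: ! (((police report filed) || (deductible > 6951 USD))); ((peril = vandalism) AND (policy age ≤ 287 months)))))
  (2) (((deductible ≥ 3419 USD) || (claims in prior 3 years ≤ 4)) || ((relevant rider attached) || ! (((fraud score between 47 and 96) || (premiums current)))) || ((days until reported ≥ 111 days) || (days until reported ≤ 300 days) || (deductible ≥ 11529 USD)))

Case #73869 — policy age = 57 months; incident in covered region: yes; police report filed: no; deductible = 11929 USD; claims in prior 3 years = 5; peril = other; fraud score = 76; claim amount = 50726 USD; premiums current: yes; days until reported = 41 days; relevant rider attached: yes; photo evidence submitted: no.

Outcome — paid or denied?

Paid

Atomic conditions:
  NOT incident in covered region: yes → false
  claim amount ≥ 7128 USD: 50726 ≥ 7128 is true
  NOT premiums current: yes → false
  photo evidence submitted: no → false
  police report filed: no → false
  deductible > 6951 USD: 11929 > 6951 is true
  peril = vandalism: other == vandalism is false
  policy age ≤ 287 months: 57 ≤ 287 is true
  deductible ≥ 3419 USD: 11929 ≥ 3419 is true
  claims in prior 3 years ≤ 4: 5 ≤ 4 is false
  relevant rider attached: yes → true
  fraud score between 47 and 96: 76 in [47, 96] is true
  premiums current: yes → true
  days until reported ≥ 111 days: 41 ≥ 111 is false
  days until reported ≤ 300 days: 41 ≤ 300 is true
  deductible ≥ 11529 USD: 11929 ≥ 11529 is true
Combine:
[1.1.1] false OR true = true
[1.1.2] false OR false = false
[1.1] true → false = false
[1.2.1.1.1] false OR true = true
[1.2.1.1] NOT true = false
[1.2.1.2] false AND true = false
[1.2.1] exactly-one(false, false) = false
[1.2] NOT false = true
[1] exactly-one(false, true) = true
[2.1] true OR false = true
[2.2.2.1] true OR true = true
[2.2.2] NOT true = false
[2.2] true OR false = true
[2.3] false OR true OR true = true
[2] true OR true OR true = true
[root] true AND true = true
Overall: true → paid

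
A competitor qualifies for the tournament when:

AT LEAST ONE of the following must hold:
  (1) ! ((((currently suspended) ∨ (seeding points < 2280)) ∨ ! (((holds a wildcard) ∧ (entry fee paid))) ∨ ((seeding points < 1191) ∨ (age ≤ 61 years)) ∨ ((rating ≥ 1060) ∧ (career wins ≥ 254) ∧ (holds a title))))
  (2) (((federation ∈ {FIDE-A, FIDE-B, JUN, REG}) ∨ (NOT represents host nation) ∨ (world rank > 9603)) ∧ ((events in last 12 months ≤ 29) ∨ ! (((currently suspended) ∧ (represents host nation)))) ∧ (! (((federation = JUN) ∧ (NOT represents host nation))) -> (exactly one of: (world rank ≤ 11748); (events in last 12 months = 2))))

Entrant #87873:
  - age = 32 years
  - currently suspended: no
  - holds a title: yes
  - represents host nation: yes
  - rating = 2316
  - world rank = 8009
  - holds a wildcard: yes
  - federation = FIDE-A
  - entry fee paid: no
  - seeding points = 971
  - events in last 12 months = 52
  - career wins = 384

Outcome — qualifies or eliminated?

Atomic conditions:
  currently suspended: no → false
  seeding points < 2280: 971 < 2280 is true
  holds a wildcard: yes → true
  entry fee paid: no → false
  seeding points < 1191: 971 < 1191 is true
  age ≤ 61 years: 32 ≤ 61 is true
  rating ≥ 1060: 2316 ≥ 1060 is true
  career wins ≥ 254: 384 ≥ 254 is true
  holds a title: yes → true
  federation ∈ {FIDE-A, FIDE-B, JUN, REG}: FIDE-A is in the set → true
  NOT represents host nation: yes → false
  world rank > 9603: 8009 > 9603 is false
  events in last 12 months ≤ 29: 52 ≤ 29 is false
  represents host nation: yes → true
  federation = JUN: FIDE-A == JUN is false
  world rank ≤ 11748: 8009 ≤ 11748 is true
  events in last 12 months = 2: 52 == 2 is false
Combine:
[1.1.1] false OR true = true
[1.1.2.1] true AND false = false
[1.1.2] NOT false = true
[1.1.3] true OR true = true
[1.1.4] true AND true AND true = true
[1.1] true OR true OR true OR true = true
[1] NOT true = false
[2.1] true OR false OR false = true
[2.2.2.1] false AND true = false
[2.2.2] NOT false = true
[2.2] false OR true = true
[2.3.1.1] false AND false = false
[2.3.1] NOT false = true
[2.3.2] exactly-one(true, false) = true
[2.3] true → true = true
[2] true AND true AND true = true
[root] false OR true = true
Overall: true → qualifies

Qualifies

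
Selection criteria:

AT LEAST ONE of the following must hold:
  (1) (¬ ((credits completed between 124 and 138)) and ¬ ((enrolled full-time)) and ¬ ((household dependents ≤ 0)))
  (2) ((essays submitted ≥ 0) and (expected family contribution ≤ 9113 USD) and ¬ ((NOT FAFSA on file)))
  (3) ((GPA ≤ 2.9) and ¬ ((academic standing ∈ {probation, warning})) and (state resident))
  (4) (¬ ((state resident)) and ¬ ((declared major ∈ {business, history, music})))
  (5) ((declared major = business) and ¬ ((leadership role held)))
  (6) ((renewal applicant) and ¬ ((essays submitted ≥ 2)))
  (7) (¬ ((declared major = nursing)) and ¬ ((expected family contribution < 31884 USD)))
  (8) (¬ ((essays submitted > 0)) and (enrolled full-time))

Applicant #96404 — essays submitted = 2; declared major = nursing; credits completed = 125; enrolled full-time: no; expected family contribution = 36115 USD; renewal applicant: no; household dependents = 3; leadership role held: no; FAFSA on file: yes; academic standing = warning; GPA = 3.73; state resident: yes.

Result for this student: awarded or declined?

Atomic conditions:
  credits completed between 124 and 138: 125 in [124, 138] is true
  enrolled full-time: no → false
  household dependents ≤ 0: 3 ≤ 0 is false
  essays submitted ≥ 0: 2 ≥ 0 is true
  expected family contribution ≤ 9113 USD: 36115 ≤ 9113 is false
  NOT FAFSA on file: yes → false
  GPA ≤ 2.9: 3.73 ≤ 2.9 is false
  academic standing ∈ {probation, warning}: warning is in the set → true
  state resident: yes → true
  declared major ∈ {business, history, music}: nursing is not in the set → false
  declared major = business: nursing == business is false
  leadership role held: no → false
  renewal applicant: no → false
  essays submitted ≥ 2: 2 ≥ 2 is true
  declared major = nursing: nursing == nursing is true
  expected family contribution < 31884 USD: 36115 < 31884 is false
  essays submitted > 0: 2 > 0 is true
Combine:
[1.1] NOT true = false
[1.2] NOT false = true
[1.3] NOT false = true
[1] false AND true AND true = false
[2.3] NOT false = true
[2] true AND false AND true = false
[3.2] NOT true = false
[3] false AND false AND true = false
[4.1] NOT true = false
[4.2] NOT false = true
[4] false AND true = false
[5.2] NOT false = true
[5] false AND true = false
[6.2] NOT true = false
[6] false AND false = false
[7.1] NOT true = false
[7.2] NOT false = true
[7] false AND true = false
[8.1] NOT true = false
[8] false AND false = false
[root] false OR false OR false OR false OR false OR false OR false OR false = false
Overall: false → declined

Declined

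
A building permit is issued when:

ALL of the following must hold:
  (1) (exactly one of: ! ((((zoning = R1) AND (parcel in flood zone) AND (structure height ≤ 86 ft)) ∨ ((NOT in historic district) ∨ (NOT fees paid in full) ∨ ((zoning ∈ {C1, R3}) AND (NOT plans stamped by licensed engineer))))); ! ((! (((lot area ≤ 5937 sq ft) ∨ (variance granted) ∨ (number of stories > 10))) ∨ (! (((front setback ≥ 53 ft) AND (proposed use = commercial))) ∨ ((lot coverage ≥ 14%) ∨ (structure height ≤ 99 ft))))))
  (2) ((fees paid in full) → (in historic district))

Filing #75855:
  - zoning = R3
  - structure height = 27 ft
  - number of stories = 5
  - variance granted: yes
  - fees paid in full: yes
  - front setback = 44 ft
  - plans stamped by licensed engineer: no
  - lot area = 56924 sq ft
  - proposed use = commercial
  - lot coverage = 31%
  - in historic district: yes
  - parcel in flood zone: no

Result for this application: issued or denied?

Denied

Atomic conditions:
  zoning = R1: R3 == R1 is false
  parcel in flood zone: no → false
  structure height ≤ 86 ft: 27 ≤ 86 is true
  NOT in historic district: yes → false
  NOT fees paid in full: yes → false
  zoning ∈ {C1, R3}: R3 is in the set → true
  NOT plans stamped by licensed engineer: no → true
  lot area ≤ 5937 sq ft: 56924 ≤ 5937 is false
  variance granted: yes → true
  number of stories > 10: 5 > 10 is false
  front setback ≥ 53 ft: 44 ≥ 53 is false
  proposed use = commercial: commercial == commercial is true
  lot coverage ≥ 14%: 31 ≥ 14 is true
  structure height ≤ 99 ft: 27 ≤ 99 is true
  fees paid in full: yes → true
  in historic district: yes → true
Combine:
[1.1.1.1] false AND false AND true = false
[1.1.1.2.3] true AND true = true
[1.1.1.2] false OR false OR true = true
[1.1.1] false OR true = true
[1.1] NOT true = false
[1.2.1.1.1] false OR true OR false = true
[1.2.1.1] NOT true = false
[1.2.1.2.1.1] false AND true = false
[1.2.1.2.1] NOT false = true
[1.2.1.2.2] true OR true = true
[1.2.1.2] true OR true = true
[1.2.1] false OR true = true
[1.2] NOT true = false
[1] exactly-one(false, false) = false
[2] true → true = true
[root] false AND true = false
Overall: false → denied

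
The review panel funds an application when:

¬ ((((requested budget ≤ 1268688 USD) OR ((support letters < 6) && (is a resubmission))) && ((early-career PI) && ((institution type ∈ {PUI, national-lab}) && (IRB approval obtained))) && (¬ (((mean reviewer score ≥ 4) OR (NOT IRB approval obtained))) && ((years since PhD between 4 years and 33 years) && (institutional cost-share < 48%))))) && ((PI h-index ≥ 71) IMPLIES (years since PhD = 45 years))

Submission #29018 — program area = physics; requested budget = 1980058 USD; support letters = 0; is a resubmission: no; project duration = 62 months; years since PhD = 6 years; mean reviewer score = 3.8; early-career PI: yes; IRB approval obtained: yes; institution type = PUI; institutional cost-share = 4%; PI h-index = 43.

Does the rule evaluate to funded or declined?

Atomic conditions:
  requested budget ≤ 1268688 USD: 1980058 ≤ 1268688 is false
  support letters < 6: 0 < 6 is true
  is a resubmission: no → false
  early-career PI: yes → true
  institution type ∈ {PUI, national-lab}: PUI is in the set → true
  IRB approval obtained: yes → true
  mean reviewer score ≥ 4: 3.8 ≥ 4 is false
  NOT IRB approval obtained: yes → false
  years since PhD between 4 years and 33 years: 6 in [4, 33] is true
  institutional cost-share < 48%: 4 < 48 is true
  PI h-index ≥ 71: 43 ≥ 71 is false
  years since PhD = 45 years: 6 == 45 is false
Combine:
[1.1.1.2] true AND false = false
[1.1.1] false OR false = false
[1.1.2.2] true AND true = true
[1.1.2] true AND true = true
[1.1.3.1.1] false OR false = false
[1.1.3.1] NOT false = true
[1.1.3.2] true AND true = true
[1.1.3] true AND true = true
[1.1] false AND true AND true = false
[1] NOT false = true
[2] false → false (antecedent false ⇒ implication holds) = true
[root] true AND true = true
Overall: true → funded

Funded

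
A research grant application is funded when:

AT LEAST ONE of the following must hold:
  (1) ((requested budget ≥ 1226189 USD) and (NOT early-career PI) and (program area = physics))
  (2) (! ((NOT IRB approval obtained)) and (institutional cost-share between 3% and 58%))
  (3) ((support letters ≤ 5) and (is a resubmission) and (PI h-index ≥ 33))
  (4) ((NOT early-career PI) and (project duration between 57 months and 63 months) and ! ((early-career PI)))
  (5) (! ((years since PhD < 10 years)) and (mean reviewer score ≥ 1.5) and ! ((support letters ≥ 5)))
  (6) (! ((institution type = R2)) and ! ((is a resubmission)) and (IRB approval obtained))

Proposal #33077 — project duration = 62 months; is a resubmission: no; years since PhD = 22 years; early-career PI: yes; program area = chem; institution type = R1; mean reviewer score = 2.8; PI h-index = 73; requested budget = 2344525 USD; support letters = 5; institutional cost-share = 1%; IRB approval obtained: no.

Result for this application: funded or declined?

Atomic conditions:
  requested budget ≥ 1226189 USD: 2344525 ≥ 1226189 is true
  NOT early-career PI: yes → false
  program area = physics: chem == physics is false
  NOT IRB approval obtained: no → true
  institutional cost-share between 3% and 58%: 1 in [3, 58] is false
  support letters ≤ 5: 5 ≤ 5 is true
  is a resubmission: no → false
  PI h-index ≥ 33: 73 ≥ 33 is true
  project duration between 57 months and 63 months: 62 in [57, 63] is true
  early-career PI: yes → true
  years since PhD < 10 years: 22 < 10 is false
  mean reviewer score ≥ 1.5: 2.8 ≥ 1.5 is true
  support letters ≥ 5: 5 ≥ 5 is true
  institution type = R2: R1 == R2 is false
  IRB approval obtained: no → false
Combine:
[1] true AND false AND false = false
[2.1] NOT true = false
[2] false AND false = false
[3] true AND false AND true = false
[4.3] NOT true = false
[4] false AND true AND false = false
[5.1] NOT false = true
[5.3] NOT true = false
[5] true AND true AND false = false
[6.1] NOT false = true
[6.2] NOT false = true
[6] true AND true AND false = false
[root] false OR false OR false OR false OR false OR false = false
Overall: false → declined

Declined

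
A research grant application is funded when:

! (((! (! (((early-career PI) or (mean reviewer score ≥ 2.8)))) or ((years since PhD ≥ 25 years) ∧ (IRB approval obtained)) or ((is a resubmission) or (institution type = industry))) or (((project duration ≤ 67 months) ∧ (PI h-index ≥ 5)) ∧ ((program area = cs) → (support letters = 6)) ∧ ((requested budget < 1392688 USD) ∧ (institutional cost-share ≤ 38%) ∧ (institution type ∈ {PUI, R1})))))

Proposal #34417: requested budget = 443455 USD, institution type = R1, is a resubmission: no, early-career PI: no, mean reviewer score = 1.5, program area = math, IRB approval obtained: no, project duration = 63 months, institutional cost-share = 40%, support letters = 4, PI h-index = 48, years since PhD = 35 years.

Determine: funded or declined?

Funded

Atomic conditions:
  early-career PI: no → false
  mean reviewer score ≥ 2.8: 1.5 ≥ 2.8 is false
  years since PhD ≥ 25 years: 35 ≥ 25 is true
  IRB approval obtained: no → false
  is a resubmission: no → false
  institution type = industry: R1 == industry is false
  project duration ≤ 67 months: 63 ≤ 67 is true
  PI h-index ≥ 5: 48 ≥ 5 is true
  program area = cs: math == cs is false
  support letters = 6: 4 == 6 is false
  requested budget < 1392688 USD: 443455 < 1392688 is true
  institutional cost-share ≤ 38%: 40 ≤ 38 is false
  institution type ∈ {PUI, R1}: R1 is in the set → true
Combine:
[1.1.1.1.1] false OR false = false
[1.1.1.1] NOT false = true
[1.1.1] NOT true = false
[1.1.2] true AND false = false
[1.1.3] false OR false = false
[1.1] false OR false OR false = false
[1.2.1] true AND true = true
[1.2.2] false → false (antecedent false ⇒ implication holds) = true
[1.2.3] true AND false AND true = false
[1.2] true AND true AND false = false
[1] false OR false = false
[root] NOT false = true
Overall: true → funded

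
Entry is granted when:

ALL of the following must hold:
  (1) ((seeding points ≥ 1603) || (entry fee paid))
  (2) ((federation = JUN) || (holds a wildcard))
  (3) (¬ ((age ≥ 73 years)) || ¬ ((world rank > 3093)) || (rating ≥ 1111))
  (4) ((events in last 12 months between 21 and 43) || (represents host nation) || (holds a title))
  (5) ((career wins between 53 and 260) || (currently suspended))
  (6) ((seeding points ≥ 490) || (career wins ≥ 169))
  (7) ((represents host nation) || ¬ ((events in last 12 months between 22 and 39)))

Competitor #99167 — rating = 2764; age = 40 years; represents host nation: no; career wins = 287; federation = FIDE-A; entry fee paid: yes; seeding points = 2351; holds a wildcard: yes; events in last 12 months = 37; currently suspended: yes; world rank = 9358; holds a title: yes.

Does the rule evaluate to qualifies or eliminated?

Atomic conditions:
  seeding points ≥ 1603: 2351 ≥ 1603 is true
  entry fee paid: yes → true
  federation = JUN: FIDE-A == JUN is false
  holds a wildcard: yes → true
  age ≥ 73 years: 40 ≥ 73 is false
  world rank > 3093: 9358 > 3093 is true
  rating ≥ 1111: 2764 ≥ 1111 is true
  events in last 12 months between 21 and 43: 37 in [21, 43] is true
  represents host nation: no → false
  holds a title: yes → true
  career wins between 53 and 260: 287 in [53, 260] is false
  currently suspended: yes → true
  seeding points ≥ 490: 2351 ≥ 490 is true
  career wins ≥ 169: 287 ≥ 169 is true
  events in last 12 months between 22 and 39: 37 in [22, 39] is true
Combine:
[1] true OR true = true
[2] false OR true = true
[3.1] NOT false = true
[3.2] NOT true = false
[3] true OR false OR true = true
[4] true OR false OR true = true
[5] false OR true = true
[6] true OR true = true
[7.2] NOT true = false
[7] false OR false = false
[root] true AND true AND true AND true AND true AND true AND false = false
Overall: false → eliminated

Eliminated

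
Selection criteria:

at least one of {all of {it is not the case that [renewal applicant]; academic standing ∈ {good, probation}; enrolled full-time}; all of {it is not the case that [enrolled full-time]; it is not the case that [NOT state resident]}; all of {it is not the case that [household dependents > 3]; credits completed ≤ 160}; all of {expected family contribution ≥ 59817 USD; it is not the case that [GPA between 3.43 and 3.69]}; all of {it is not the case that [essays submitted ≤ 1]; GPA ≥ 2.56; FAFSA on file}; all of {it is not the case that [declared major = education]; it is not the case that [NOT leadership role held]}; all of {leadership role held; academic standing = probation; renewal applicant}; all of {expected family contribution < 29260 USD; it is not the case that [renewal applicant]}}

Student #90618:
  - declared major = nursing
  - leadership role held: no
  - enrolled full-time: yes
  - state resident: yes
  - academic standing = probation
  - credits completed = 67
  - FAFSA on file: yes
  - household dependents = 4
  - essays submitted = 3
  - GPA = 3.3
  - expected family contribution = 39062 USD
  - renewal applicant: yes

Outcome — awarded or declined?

Atomic conditions:
  renewal applicant: yes → true
  academic standing ∈ {good, probation}: probation is in the set → true
  enrolled full-time: yes → true
  NOT state resident: yes → false
  household dependents > 3: 4 > 3 is true
  credits completed ≤ 160: 67 ≤ 160 is true
  expected family contribution ≥ 59817 USD: 39062 ≥ 59817 is false
  GPA between 3.43 and 3.69: 3.3 in [3.43, 3.69] is false
  essays submitted ≤ 1: 3 ≤ 1 is false
  GPA ≥ 2.56: 3.3 ≥ 2.56 is true
  FAFSA on file: yes → true
  declared major = education: nursing == education is false
  NOT leadership role held: no → true
  leadership role held: no → false
  academic standing = probation: probation == probation is true
  expected family contribution < 29260 USD: 39062 < 29260 is false
Combine:
[1.1] NOT true = false
[1] false AND true AND true = false
[2.1] NOT true = false
[2.2] NOT false = true
[2] false AND true = false
[3.1] NOT true = false
[3] false AND true = false
[4.2] NOT false = true
[4] false AND true = false
[5.1] NOT false = true
[5] true AND true AND true = true
[6.1] NOT false = true
[6.2] NOT true = false
[6] true AND false = false
[7] false AND true AND true = false
[8.2] NOT true = false
[8] false AND false = false
[root] false OR false OR false OR false OR true OR false OR false OR false = true
Overall: true → awarded

Awarded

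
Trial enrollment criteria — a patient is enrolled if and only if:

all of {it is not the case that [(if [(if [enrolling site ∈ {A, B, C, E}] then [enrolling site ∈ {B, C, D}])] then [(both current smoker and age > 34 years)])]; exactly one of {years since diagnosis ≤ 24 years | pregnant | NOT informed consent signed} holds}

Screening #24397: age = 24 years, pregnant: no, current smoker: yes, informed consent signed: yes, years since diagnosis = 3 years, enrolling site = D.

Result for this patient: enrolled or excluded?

Enrolled

Atomic conditions:
  enrolling site ∈ {A, B, C, E}: D is not in the set → false
  enrolling site ∈ {B, C, D}: D is in the set → true
  current smoker: yes → true
  age > 34 years: 24 > 34 is false
  years since diagnosis ≤ 24 years: 3 ≤ 24 is true
  pregnant: no → false
  NOT informed consent signed: yes → false
Combine:
[1.1.1] false → true (antecedent false ⇒ implication holds) = true
[1.1.2] true AND false = false
[1.1] true → false = false
[1] NOT false = true
[2] exactly-one(true, false, false) = true
[root] true AND true = true
Overall: true → enrolled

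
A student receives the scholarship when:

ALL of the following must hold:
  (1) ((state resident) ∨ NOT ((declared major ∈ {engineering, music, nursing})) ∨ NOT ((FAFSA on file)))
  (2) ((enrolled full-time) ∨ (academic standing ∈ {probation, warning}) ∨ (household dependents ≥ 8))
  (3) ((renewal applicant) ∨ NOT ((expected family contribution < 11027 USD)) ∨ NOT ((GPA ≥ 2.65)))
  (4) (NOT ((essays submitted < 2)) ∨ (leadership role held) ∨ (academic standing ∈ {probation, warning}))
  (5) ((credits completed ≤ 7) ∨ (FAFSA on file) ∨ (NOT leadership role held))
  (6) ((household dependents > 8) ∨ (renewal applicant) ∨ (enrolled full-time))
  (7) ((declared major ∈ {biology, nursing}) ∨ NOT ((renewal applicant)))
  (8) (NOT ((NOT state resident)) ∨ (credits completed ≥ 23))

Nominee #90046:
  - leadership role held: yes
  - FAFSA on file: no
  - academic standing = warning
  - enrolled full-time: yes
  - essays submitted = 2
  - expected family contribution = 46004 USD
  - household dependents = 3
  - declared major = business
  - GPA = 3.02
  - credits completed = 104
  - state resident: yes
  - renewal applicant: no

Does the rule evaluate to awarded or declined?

Atomic conditions:
  state resident: yes → true
  declared major ∈ {engineering, music, nursing}: business is not in the set → false
  FAFSA on file: no → false
  enrolled full-time: yes → true
  academic standing ∈ {probation, warning}: warning is in the set → true
  household dependents ≥ 8: 3 ≥ 8 is false
  renewal applicant: no → false
  expected family contribution < 11027 USD: 46004 < 11027 is false
  GPA ≥ 2.65: 3.02 ≥ 2.65 is true
  essays submitted < 2: 2 < 2 is false
  leadership role held: yes → true
  credits completed ≤ 7: 104 ≤ 7 is false
  NOT leadership role held: yes → false
  household dependents > 8: 3 > 8 is false
  declared major ∈ {biology, nursing}: business is not in the set → false
  NOT state resident: yes → false
  credits completed ≥ 23: 104 ≥ 23 is true
Combine:
[1.2] NOT false = true
[1.3] NOT false = true
[1] true OR true OR true = true
[2] true OR true OR false = true
[3.2] NOT false = true
[3.3] NOT true = false
[3] false OR true OR false = true
[4.1] NOT false = true
[4] true OR true OR true = true
[5] false OR false OR false = false
[6] false OR false OR true = true
[7.2] NOT false = true
[7] false OR true = true
[8.1] NOT false = true
[8] true OR true = true
[root] true AND true AND true AND true AND false AND true AND true AND true = false
Overall: false → declined

Declined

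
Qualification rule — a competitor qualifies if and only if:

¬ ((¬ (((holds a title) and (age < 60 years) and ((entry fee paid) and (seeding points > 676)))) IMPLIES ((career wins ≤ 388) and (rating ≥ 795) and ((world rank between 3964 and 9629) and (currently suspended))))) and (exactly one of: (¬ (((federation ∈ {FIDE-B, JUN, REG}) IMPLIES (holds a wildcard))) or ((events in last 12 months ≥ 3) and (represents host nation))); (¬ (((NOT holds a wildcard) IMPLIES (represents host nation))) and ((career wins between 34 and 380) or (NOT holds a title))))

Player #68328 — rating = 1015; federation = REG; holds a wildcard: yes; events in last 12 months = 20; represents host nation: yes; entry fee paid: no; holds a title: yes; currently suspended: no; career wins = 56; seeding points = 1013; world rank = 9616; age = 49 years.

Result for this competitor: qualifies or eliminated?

Atomic conditions:
  holds a title: yes → true
  age < 60 years: 49 < 60 is true
  entry fee paid: no → false
  seeding points > 676: 1013 > 676 is true
  career wins ≤ 388: 56 ≤ 388 is true
  rating ≥ 795: 1015 ≥ 795 is true
  world rank between 3964 and 9629: 9616 in [3964, 9629] is true
  currently suspended: no → false
  federation ∈ {FIDE-B, JUN, REG}: REG is in the set → true
  holds a wildcard: yes → true
  events in last 12 months ≥ 3: 20 ≥ 3 is true
  represents host nation: yes → true
  NOT holds a wildcard: yes → false
  career wins between 34 and 380: 56 in [34, 380] is true
  NOT holds a title: yes → false
Combine:
[1.1.1.1.3] false AND true = false
[1.1.1.1] true AND true AND false = false
[1.1.1] NOT false = true
[1.1.2.3] true AND false = false
[1.1.2] true AND true AND false = false
[1.1] true → false = false
[1] NOT false = true
[2.1.1.1] true → true = true
[2.1.1] NOT true = false
[2.1.2] true AND true = true
[2.1] false OR true = true
[2.2.1.1] false → true (antecedent false ⇒ implication holds) = true
[2.2.1] NOT true = false
[2.2.2] true OR false = true
[2.2] false AND true = false
[2] exactly-one(true, false) = true
[root] true AND true = true
Overall: true → qualifies

Qualifies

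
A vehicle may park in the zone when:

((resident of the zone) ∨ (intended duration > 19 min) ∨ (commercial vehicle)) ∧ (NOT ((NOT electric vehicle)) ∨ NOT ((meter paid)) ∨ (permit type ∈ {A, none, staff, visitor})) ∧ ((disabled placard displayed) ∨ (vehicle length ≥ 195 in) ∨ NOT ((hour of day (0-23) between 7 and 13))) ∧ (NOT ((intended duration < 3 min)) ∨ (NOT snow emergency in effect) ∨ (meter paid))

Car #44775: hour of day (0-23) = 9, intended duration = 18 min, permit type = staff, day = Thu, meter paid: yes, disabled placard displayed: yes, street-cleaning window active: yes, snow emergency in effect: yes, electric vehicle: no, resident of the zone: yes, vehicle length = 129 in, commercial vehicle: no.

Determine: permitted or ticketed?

Atomic conditions:
  resident of the zone: yes → true
  intended duration > 19 min: 18 > 19 is false
  commercial vehicle: no → false
  NOT electric vehicle: no → true
  meter paid: yes → true
  permit type ∈ {A, none, staff, visitor}: staff is in the set → true
  disabled placard displayed: yes → true
  vehicle length ≥ 195 in: 129 ≥ 195 is false
  hour of day (0-23) between 7 and 13: 9 in [7, 13] is true
  intended duration < 3 min: 18 < 3 is false
  NOT snow emergency in effect: yes → false
Combine:
[1] true OR false OR false = true
[2.1] NOT true = false
[2.2] NOT true = false
[2] false OR false OR true = true
[3.3] NOT true = false
[3] true OR false OR false = true
[4.1] NOT false = true
[4] true OR false OR true = true
[root] true AND true AND true AND true = true
Overall: true → permitted

Permitted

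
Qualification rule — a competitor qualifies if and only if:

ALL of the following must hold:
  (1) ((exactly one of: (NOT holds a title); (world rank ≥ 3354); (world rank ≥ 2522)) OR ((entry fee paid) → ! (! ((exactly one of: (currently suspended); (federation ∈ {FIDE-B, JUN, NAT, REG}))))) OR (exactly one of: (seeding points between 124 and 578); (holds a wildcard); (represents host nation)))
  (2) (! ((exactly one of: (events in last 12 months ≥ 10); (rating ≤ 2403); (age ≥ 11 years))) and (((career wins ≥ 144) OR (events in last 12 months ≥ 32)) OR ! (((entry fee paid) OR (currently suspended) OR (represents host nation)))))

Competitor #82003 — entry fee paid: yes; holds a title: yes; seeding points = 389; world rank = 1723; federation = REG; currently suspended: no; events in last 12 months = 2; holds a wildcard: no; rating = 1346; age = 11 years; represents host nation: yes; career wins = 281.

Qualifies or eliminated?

Atomic conditions:
  NOT holds a title: yes → false
  world rank ≥ 3354: 1723 ≥ 3354 is false
  world rank ≥ 2522: 1723 ≥ 2522 is false
  entry fee paid: yes → true
  currently suspended: no → false
  federation ∈ {FIDE-B, JUN, NAT, REG}: REG is in the set → true
  seeding points between 124 and 578: 389 in [124, 578] is true
  holds a wildcard: no → false
  represents host nation: yes → true
  events in last 12 months ≥ 10: 2 ≥ 10 is false
  rating ≤ 2403: 1346 ≤ 2403 is true
  age ≥ 11 years: 11 ≥ 11 is true
  career wins ≥ 144: 281 ≥ 144 is true
  events in last 12 months ≥ 32: 2 ≥ 32 is false
Combine:
[1.1] exactly-one(false, false, false) = false
[1.2.2.1.1] exactly-one(false, true) = true
[1.2.2.1] NOT true = false
[1.2.2] NOT false = true
[1.2] true → true = true
[1.3] exactly-one(true, false, true) = false
[1] false OR true OR false = true
[2.1.1] exactly-one(false, true, true) = false
[2.1] NOT false = true
[2.2.1] true OR false = true
[2.2.2.1] true OR false OR true = true
[2.2.2] NOT true = false
[2.2] true OR false = true
[2] true AND true = true
[root] true AND true = true
Overall: true → qualifies

Qualifies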